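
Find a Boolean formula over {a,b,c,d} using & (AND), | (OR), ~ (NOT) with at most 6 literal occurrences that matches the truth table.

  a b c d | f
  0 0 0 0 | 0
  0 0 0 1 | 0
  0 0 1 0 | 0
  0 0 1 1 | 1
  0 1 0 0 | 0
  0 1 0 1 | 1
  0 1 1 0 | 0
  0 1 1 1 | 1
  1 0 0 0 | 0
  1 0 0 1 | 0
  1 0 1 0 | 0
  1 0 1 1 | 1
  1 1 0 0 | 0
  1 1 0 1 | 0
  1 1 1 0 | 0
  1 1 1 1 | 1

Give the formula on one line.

(((~a & b) | c) & d)

  ~a = 1111111100000000
  (~a & b) = 0000111100000000
  ((~a & b) | c) = 0011111100110011
  (((~a & b) | c) & d) = 0001010100010001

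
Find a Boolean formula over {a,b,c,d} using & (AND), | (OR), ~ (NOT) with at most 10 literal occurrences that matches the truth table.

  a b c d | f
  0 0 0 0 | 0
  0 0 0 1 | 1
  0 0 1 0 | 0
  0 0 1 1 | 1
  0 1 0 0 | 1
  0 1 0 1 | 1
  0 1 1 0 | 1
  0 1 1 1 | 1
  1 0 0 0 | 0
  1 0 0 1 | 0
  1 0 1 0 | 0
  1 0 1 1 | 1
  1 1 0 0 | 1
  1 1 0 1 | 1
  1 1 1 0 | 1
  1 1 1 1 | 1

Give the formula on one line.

(((~a | b) & (a | d)) | (b | (c & d)))

  ~a = 1111111100000000
  (~a | b) = 1111111100001111
  (a | d) = 0101010111111111
  ((~a | b) & (a | d)) = 0101010100001111
  (c & d) = 0001000100010001
  (b | (c & d)) = 0001111100011111
  (((~a | b) & (a | d)) | (b | (c & d))) = 0101111100011111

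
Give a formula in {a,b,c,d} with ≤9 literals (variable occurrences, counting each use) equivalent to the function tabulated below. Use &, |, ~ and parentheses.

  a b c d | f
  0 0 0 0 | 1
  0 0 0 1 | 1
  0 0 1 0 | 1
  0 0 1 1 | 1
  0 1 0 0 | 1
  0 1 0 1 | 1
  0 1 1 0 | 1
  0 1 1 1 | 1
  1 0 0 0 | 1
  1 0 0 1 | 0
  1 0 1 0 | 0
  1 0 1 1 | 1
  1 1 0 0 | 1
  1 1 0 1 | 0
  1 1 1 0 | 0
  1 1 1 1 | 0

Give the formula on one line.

((~a | ((d & c) & (~b | ~a))) | (~c & ~d))

  ~a = 1111111100000000
  (d & c) = 0001000100010001
  ~b = 1111000011110000
  (~b | ~a) = 1111111111110000
  ((d & c) & (~b | ~a)) = 0001000100010000
  (~a | ((d & c) & (~b | ~a))) = 1111111100010000
  ~c = 1100110011001100
  ~d = 1010101010101010
  (~c & ~d) = 1000100010001000
  ((~a | ((d & c) & (~b | ~a))) | (~c & ~d)) = 1111111110011000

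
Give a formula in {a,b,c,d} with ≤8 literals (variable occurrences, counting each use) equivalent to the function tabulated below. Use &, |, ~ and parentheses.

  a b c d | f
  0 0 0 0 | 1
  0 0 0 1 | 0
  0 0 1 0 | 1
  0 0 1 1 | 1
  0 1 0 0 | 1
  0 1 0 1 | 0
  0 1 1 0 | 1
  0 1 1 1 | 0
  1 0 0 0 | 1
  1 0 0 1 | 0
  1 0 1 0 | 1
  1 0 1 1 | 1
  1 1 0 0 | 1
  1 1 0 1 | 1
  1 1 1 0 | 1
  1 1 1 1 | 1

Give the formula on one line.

(((a & b) | (c & ~b)) | ~d)

  (a & b) = 0000000000001111
  ~b = 1111000011110000
  (c & ~b) = 0011000000110000
  ((a & b) | (c & ~b)) = 0011000000111111
  ~d = 1010101010101010
  (((a & b) | (c & ~b)) | ~d) = 1011101010111111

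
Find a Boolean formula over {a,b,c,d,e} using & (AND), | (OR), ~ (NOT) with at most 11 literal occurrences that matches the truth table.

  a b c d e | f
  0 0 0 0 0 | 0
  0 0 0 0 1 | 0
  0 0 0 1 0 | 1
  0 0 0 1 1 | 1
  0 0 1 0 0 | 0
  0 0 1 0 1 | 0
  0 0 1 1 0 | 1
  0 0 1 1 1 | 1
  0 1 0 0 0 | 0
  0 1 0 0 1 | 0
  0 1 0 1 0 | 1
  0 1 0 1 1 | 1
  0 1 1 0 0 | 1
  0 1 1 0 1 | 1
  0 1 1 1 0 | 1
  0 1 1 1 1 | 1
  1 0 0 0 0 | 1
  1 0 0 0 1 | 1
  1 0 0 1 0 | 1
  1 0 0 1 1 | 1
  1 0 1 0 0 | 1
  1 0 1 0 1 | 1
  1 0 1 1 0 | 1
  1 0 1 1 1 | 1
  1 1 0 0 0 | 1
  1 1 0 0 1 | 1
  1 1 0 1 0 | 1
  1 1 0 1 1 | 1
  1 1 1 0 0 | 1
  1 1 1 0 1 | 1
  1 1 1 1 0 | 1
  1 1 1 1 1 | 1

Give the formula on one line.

((a | ((e & a) | d)) | ((b | a) & (c | d)))

  (e & a) = 00000000000000000101010101010101
  ((e & a) | d) = 00110011001100110111011101110111
  (a | ((e & a) | d)) = 00110011001100111111111111111111
  (b | a) = 00000000111111111111111111111111
  (c | d) = 00111111001111110011111100111111
  ((b | a) & (c | d)) = 00000000001111110011111100111111
  ((a | ((e & a) | d)) | ((b | a) & (c | d))) = 00110011001111111111111111111111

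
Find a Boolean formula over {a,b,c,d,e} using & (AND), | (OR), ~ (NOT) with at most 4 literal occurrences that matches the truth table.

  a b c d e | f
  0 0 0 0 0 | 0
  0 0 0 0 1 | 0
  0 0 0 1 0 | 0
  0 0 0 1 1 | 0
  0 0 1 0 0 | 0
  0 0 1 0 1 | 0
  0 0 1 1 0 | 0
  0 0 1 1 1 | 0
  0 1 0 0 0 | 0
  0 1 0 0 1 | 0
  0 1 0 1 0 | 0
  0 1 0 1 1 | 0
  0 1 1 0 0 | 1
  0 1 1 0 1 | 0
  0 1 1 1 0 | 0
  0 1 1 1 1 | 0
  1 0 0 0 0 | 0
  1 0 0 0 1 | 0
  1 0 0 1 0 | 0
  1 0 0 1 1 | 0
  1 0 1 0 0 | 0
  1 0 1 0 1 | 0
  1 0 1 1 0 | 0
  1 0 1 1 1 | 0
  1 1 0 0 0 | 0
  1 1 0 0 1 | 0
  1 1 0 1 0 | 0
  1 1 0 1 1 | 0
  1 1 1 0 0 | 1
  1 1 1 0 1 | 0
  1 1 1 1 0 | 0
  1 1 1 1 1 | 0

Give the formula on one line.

  ~e = 10101010101010101010101010101010
  ~d = 11001100110011001100110011001100
  (~e & ~d) = 10001000100010001000100010001000
  ((~e & ~d) & c) = 00001000000010000000100000001000
  (((~e & ~d) & c) & b) = 00000000000010000000000000001000

(((~e & ~d) & c) & b)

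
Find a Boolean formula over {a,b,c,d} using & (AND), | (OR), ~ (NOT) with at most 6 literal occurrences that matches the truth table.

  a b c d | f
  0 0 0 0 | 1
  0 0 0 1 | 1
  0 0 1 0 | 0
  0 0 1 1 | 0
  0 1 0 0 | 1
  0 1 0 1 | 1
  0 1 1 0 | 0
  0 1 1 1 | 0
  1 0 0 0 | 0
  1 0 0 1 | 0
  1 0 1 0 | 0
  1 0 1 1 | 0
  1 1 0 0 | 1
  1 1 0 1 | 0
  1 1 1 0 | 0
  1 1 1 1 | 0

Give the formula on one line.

  ~c = 1100110011001100
  ~d = 1010101010101010
  (c | b) = 0011111100111111
  (~d & (c | b)) = 0010101000101010
  ~a = 1111111100000000
  ((~d & (c | b)) | ~a) = 1111111100101010
  (~c & ((~d & (c | b)) | ~a)) = 1100110000001000

(~c & ((~d & (c | b)) | ~a))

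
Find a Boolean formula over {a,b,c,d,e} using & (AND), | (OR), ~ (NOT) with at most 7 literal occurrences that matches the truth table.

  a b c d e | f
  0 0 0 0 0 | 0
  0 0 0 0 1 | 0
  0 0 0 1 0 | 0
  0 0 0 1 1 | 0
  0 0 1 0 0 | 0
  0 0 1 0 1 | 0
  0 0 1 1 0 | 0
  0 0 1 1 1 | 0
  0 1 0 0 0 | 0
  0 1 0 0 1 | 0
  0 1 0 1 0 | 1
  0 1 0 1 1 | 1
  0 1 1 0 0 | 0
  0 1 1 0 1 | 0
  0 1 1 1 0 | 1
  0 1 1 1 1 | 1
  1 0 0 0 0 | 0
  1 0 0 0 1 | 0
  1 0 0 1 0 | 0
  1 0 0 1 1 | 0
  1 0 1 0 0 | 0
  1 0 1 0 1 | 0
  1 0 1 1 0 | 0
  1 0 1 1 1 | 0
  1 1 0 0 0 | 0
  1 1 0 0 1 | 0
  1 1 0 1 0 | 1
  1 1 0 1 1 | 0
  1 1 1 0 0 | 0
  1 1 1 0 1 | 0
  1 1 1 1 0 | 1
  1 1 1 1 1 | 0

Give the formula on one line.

((d & b) & (~a | ~e))

  (d & b) = 00000000001100110000000000110011
  ~a = 11111111111111110000000000000000
  ~e = 10101010101010101010101010101010
  (~a | ~e) = 11111111111111111010101010101010
  ((d & b) & (~a | ~e)) = 00000000001100110000000000100010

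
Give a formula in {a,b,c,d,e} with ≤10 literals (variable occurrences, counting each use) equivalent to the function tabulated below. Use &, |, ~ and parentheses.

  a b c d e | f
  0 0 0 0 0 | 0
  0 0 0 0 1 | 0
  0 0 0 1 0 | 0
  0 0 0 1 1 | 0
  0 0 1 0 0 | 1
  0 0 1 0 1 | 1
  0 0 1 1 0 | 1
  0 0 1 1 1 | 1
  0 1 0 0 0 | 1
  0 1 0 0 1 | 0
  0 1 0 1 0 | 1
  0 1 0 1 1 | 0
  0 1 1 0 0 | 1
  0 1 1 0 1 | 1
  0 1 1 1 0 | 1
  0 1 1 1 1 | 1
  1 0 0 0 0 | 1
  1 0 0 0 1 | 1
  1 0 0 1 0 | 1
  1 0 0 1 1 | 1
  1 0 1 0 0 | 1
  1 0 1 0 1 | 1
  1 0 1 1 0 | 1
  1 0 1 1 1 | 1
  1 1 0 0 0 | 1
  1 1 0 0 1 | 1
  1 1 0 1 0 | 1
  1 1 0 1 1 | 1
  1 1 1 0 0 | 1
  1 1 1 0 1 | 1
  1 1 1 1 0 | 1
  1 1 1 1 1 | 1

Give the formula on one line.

(((c & ~a) | a) | ((~e | (~b & d)) & b))

  ~a = 11111111111111110000000000000000
  (c & ~a) = 00001111000011110000000000000000
  ((c & ~a) | a) = 00001111000011111111111111111111
  ~e = 10101010101010101010101010101010
  ~b = 11111111000000001111111100000000
  (~b & d) = 00110011000000000011001100000000
  (~e | (~b & d)) = 10111011101010101011101110101010
  ((~e | (~b & d)) & b) = 00000000101010100000000010101010
  (((c & ~a) | a) | ((~e | (~b & d)) & b)) = 00001111101011111111111111111111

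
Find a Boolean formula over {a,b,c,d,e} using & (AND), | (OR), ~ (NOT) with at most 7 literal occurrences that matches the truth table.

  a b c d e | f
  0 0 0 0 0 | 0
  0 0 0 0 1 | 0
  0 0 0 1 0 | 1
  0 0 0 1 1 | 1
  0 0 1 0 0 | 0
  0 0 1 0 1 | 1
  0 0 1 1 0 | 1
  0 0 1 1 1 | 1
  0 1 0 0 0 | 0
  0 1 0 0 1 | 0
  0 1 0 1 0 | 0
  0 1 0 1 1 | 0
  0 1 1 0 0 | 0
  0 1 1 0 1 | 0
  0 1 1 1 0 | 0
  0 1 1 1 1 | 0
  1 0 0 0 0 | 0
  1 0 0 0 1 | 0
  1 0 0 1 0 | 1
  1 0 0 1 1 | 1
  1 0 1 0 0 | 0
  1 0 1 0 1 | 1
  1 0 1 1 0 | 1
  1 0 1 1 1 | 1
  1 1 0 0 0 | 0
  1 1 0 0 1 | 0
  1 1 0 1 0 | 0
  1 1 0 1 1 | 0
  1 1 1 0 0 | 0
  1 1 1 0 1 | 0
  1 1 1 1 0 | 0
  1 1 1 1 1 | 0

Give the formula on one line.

  ~d = 11001100110011001100110011001100
  (~d & e) = 01000100010001000100010001000100
  ~c = 11110000111100001111000011110000
  (d | ~c) = 11110011111100111111001111110011
  ((~d & e) | (d | ~c)) = 11110111111101111111011111110111
  ~b = 11111111000000001111111100000000
  (d | c) = 00111111001111110011111100111111
  (~b & (d | c)) = 00111111000000000011111100000000
  (((~d & e) | (d | ~c)) & (~b & (d | c))) = 00110111000000000011011100000000

(((~d & e) | (d | ~c)) & (~b & (d | c)))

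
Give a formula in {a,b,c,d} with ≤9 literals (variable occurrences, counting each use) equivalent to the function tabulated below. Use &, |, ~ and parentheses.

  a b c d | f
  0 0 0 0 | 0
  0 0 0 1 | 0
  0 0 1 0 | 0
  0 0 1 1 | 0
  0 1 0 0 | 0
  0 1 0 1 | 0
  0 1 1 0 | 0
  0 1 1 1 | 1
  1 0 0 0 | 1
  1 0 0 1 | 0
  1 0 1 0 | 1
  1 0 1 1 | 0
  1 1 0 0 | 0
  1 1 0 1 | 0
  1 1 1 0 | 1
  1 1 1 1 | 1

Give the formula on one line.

  ~d = 1010101010101010
  (~d | b) = 1010111110101111
  ~b = 1111000011110000
  (~b | c) = 1111001111110011
  ~c = 1100110011001100
  (~c | d) = 1101110111011101
  (b & (~c | d)) = 0000110100001101
  (a | (b & (~c | d))) = 0000110111111111
  ((~b | c) & (a | (b & (~c | d)))) = 0000000111110011
  ((~d | b) & ((~b | c) & (a | (b & (~c | d))))) = 0000000110100011

((~d | b) & ((~b | c) & (a | (b & (~c | d)))))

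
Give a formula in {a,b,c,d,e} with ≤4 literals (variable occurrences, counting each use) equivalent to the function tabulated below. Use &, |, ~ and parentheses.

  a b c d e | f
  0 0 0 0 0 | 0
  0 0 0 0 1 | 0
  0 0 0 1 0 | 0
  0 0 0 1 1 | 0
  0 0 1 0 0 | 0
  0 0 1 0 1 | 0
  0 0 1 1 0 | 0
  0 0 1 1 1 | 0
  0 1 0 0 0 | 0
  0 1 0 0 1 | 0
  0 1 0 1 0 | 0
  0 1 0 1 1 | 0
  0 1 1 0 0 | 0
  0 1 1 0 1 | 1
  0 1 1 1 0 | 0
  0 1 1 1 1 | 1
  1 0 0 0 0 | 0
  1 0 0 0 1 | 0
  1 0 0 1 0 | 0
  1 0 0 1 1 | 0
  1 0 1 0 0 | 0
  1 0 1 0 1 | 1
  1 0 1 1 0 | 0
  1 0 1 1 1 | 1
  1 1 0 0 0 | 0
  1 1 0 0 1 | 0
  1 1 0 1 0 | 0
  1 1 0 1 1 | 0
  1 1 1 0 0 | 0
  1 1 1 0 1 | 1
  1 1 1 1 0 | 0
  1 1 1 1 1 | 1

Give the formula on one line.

  (c & e) = 00000101000001010000010100000101
  (b | a) = 00000000111111111111111111111111
  ((c & e) & (b | a)) = 00000000000001010000010100000101

((c & e) & (b | a))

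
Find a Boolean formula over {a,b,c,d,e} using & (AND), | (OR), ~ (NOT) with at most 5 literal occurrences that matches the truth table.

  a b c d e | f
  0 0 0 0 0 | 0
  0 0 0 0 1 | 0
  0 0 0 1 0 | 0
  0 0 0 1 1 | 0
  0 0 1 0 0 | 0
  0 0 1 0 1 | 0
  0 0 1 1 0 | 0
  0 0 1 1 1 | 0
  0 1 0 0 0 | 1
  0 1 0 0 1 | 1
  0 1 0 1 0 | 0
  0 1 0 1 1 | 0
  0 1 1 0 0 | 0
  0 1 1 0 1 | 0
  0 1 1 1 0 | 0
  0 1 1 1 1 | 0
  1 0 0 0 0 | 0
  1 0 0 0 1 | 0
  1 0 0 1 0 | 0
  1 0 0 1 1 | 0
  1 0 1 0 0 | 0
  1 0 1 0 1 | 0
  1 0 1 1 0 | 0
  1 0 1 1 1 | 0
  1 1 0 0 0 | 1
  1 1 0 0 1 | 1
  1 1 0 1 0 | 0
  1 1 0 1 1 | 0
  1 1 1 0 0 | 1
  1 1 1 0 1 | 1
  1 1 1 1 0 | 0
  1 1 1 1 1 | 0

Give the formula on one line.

  ~d = 11001100110011001100110011001100
  ~c = 11110000111100001111000011110000
  (b & ~c) = 00000000111100000000000011110000
  (a | (b & ~c)) = 00000000111100001111111111111111
  (b & (a | (b & ~c))) = 00000000111100000000000011111111
  (~d & (b & (a | (b & ~c)))) = 00000000110000000000000011001100

(~d & (b & (a | (b & ~c))))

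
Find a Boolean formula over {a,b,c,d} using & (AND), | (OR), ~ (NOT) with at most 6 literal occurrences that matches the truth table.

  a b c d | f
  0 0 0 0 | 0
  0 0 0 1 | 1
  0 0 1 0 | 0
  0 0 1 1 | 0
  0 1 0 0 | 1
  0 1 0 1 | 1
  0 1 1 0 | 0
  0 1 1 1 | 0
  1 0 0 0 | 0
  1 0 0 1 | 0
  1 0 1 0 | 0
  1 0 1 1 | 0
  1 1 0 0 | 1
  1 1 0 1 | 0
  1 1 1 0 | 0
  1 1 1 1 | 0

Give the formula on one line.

  ~a = 1111111100000000
  ~d = 1010101010101010
  (~a | ~d) = 1111111110101010
  (c | b) = 0011111100111111
  ((c | b) | d) = 0111111101111111
  ~c = 1100110011001100
  (((c | b) | d) & ~c) = 0100110001001100
  ((~a | ~d) & (((c | b) | d) & ~c)) = 0100110000001000

((~a | ~d) & (((c | b) | d) & ~c))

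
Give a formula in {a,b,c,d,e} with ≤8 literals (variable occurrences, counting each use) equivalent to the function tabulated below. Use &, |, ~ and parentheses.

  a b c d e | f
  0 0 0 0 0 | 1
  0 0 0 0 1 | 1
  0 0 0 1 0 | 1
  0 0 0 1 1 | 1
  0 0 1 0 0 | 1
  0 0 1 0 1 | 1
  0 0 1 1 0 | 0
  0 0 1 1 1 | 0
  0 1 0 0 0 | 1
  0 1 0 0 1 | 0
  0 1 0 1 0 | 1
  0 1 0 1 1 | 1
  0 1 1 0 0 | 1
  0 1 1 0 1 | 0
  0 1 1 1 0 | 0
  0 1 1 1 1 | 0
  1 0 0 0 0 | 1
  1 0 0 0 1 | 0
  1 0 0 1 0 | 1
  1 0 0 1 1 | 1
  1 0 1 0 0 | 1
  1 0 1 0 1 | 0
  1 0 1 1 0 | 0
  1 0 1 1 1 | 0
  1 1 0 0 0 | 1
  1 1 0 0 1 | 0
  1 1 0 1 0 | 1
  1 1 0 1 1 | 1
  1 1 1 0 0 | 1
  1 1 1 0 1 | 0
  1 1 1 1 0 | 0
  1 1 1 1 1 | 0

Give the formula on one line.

(((~e | d) | (~b & (~e | ~a))) & (~c | ~d))

  ~e = 10101010101010101010101010101010
  (~e | d) = 10111011101110111011101110111011
  ~b = 11111111000000001111111100000000
  ~a = 11111111111111110000000000000000
  (~e | ~a) = 11111111111111111010101010101010
  (~b & (~e | ~a)) = 11111111000000001010101000000000
  ((~e | d) | (~b & (~e | ~a))) = 11111111101110111011101110111011
  ~c = 11110000111100001111000011110000
  ~d = 11001100110011001100110011001100
  (~c | ~d) = 11111100111111001111110011111100
  (((~e | d) | (~b & (~e | ~a))) & (~c | ~d)) = 11111100101110001011100010111000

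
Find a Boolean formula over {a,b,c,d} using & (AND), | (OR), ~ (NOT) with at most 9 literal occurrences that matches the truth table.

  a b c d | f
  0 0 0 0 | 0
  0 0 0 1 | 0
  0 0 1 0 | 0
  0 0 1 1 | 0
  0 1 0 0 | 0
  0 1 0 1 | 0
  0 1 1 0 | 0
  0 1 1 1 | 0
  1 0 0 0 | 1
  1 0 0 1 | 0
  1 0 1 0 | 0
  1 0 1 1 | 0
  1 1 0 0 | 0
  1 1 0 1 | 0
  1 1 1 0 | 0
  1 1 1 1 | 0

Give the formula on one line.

((~c & (a | c)) & ((c & ~d) | (~d & ~b)))

  ~c = 1100110011001100
  (a | c) = 0011001111111111
  (~c & (a | c)) = 0000000011001100
  ~d = 1010101010101010
  (c & ~d) = 0010001000100010
  ~b = 1111000011110000
  (~d & ~b) = 1010000010100000
  ((c & ~d) | (~d & ~b)) = 1010001010100010
  ((~c & (a | c)) & ((c & ~d) | (~d & ~b))) = 0000000010000000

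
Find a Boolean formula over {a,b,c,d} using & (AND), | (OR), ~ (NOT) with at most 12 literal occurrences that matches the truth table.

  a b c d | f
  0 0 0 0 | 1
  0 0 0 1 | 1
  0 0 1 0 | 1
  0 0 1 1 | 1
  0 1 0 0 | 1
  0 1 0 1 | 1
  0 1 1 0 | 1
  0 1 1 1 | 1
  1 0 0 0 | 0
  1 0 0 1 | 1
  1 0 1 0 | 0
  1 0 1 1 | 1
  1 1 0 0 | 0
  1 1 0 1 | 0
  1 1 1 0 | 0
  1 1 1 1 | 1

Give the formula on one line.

((((b | ~d) & ~a) | ((d | b) & ~b)) | ((d & c) & a))

  ~d = 1010101010101010
  (b | ~d) = 1010111110101111
  ~a = 1111111100000000
  ((b | ~d) & ~a) = 1010111100000000
  (d | b) = 0101111101011111
  ~b = 1111000011110000
  ((d | b) & ~b) = 0101000001010000
  (((b | ~d) & ~a) | ((d | b) & ~b)) = 1111111101010000
  (d & c) = 0001000100010001
  ((d & c) & a) = 0000000000010001
  ((((b | ~d) & ~a) | ((d | b) & ~b)) | ((d & c) & a)) = 1111111101010001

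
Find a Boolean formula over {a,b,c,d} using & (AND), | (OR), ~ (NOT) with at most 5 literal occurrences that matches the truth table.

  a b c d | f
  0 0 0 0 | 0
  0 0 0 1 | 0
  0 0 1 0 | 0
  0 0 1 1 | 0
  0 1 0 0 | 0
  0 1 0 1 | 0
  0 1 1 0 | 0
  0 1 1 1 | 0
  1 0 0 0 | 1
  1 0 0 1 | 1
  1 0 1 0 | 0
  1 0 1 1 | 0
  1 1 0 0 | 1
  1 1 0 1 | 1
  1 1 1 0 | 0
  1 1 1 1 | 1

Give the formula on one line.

((~c | b) & (a & (~c | d)))

  ~c = 1100110011001100
  (~c | b) = 1100111111001111
  (~c | d) = 1101110111011101
  (a & (~c | d)) = 0000000011011101
  ((~c | b) & (a & (~c | d))) = 0000000011001101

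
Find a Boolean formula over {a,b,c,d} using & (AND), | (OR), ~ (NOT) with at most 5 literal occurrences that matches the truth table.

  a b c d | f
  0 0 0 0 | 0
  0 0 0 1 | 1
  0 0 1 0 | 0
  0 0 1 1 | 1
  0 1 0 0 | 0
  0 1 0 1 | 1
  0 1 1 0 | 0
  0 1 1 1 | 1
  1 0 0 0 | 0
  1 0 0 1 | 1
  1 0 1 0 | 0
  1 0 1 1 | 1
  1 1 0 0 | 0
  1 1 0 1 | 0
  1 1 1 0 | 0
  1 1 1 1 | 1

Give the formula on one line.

  ~a = 1111111100000000
  (~a & d) = 0101010100000000
  ((~a & d) | c) = 0111011100110011
  ~b = 1111000011110000
  (((~a & d) | c) | ~b) = 1111011111110011
  ((((~a & d) | c) | ~b) & d) = 0101010101010001

((((~a & d) | c) | ~b) & d)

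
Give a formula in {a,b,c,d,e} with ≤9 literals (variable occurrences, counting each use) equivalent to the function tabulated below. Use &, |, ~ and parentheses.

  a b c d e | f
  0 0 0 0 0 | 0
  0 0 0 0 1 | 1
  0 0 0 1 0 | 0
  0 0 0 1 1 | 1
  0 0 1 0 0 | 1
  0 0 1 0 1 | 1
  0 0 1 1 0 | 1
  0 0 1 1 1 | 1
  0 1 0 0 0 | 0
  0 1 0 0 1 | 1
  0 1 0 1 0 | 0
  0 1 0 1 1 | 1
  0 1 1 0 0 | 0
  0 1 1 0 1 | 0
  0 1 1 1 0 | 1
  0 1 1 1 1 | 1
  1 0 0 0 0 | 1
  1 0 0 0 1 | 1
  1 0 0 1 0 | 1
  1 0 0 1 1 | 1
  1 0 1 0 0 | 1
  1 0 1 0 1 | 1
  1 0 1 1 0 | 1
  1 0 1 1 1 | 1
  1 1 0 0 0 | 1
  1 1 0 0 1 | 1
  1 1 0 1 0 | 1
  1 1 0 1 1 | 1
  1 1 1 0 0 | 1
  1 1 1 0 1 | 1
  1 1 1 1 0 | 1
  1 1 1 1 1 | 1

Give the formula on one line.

  ~a = 11111111111111110000000000000000
  ~b = 11111111000000001111111100000000
  (~a | ~b) = 11111111111111111111111100000000
  ~c = 11110000111100001111000011110000
  (~b | ~c) = 11111111111100001111111111110000
  ((~a | ~b) & (~b | ~c)) = 11111111111100001111111100000000
  (d & c) = 00000011000000110000001100000011
  (((~a | ~b) & (~b | ~c)) | (d & c)) = 11111111111100111111111100000011
  (e | c) = 01011111010111110101111101011111
  ((((~a | ~b) & (~b | ~c)) | (d & c)) & (e | c)) = 01011111010100110101111100000011
  (a | ((((~a | ~b) & (~b | ~c)) | (d & c)) & (e | c))) = 01011111010100111111111111111111

(a | ((((~a | ~b) & (~b | ~c)) | (d & c)) & (e | c)))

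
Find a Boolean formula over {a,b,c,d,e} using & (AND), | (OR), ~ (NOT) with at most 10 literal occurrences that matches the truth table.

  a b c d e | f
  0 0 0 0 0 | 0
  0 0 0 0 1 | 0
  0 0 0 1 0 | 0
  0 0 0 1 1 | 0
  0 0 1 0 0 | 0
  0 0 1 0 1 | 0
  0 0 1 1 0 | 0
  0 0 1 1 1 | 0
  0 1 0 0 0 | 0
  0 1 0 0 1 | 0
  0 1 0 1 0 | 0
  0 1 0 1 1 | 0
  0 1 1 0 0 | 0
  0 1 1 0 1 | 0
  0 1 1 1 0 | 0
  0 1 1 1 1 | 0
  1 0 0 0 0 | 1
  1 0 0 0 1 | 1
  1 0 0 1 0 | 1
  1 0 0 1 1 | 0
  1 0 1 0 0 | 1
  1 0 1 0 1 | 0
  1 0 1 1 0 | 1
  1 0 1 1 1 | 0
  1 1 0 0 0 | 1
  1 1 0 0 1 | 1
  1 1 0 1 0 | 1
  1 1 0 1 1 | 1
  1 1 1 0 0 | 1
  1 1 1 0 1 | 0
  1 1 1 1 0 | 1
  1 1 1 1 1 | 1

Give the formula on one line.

  (b & d) = 00000000001100110000000000110011
  ~e = 10101010101010101010101010101010
  (a & ~e) = 00000000000000001010101010101010
  ~d = 11001100110011001100110011001100
  (c | ~d) = 11001111110011111100111111001111
  ~c = 11110000111100001111000011110000
  ((c | ~d) & ~c) = 11000000110000001100000011000000
  ((a & ~e) | ((c | ~d) & ~c)) = 11000000110000001110101011101010
  ((b & d) | ((a & ~e) | ((c | ~d) & ~c))) = 11000000111100111110101011111011
  (a & ((b & d) | ((a & ~e) | ((c | ~d) & ~c)))) = 00000000000000001110101011111011

(a & ((b & d) | ((a & ~e) | ((c | ~d) & ~c))))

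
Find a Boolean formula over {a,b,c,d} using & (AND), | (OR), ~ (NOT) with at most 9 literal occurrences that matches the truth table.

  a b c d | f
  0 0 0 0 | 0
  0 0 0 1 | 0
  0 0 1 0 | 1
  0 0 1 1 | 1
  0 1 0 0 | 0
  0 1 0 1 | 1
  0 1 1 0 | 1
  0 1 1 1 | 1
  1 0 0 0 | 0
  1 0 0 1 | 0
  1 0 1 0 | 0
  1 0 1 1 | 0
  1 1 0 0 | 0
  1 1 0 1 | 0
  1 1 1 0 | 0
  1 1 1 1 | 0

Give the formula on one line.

((c | (b & (a | (d | c)))) & ~a)

  (d | c) = 0111011101110111
  (a | (d | c)) = 0111011111111111
  (b & (a | (d | c))) = 0000011100001111
  (c | (b & (a | (d | c)))) = 0011011100111111
  ~a = 1111111100000000
  ((c | (b & (a | (d | c)))) & ~a) = 0011011100000000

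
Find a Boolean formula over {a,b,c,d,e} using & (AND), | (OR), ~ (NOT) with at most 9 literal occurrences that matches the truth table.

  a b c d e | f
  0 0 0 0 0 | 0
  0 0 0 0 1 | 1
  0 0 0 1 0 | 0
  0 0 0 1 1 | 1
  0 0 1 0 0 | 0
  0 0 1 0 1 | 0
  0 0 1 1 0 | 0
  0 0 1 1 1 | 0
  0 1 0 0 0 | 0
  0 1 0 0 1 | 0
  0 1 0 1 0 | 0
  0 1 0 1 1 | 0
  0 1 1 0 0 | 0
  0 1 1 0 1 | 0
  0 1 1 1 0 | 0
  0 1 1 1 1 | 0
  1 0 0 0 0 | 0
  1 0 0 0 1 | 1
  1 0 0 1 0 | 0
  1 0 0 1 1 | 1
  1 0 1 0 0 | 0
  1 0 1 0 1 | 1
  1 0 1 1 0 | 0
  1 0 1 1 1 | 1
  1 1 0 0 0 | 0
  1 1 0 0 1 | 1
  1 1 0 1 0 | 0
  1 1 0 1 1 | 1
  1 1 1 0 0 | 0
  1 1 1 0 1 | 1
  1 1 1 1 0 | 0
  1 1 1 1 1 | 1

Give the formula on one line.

  ~b = 11111111000000001111111100000000
  (~b | a) = 11111111000000001111111111111111
  (e & (~b | a)) = 01010101000000000101010101010101
  (c & a) = 00000000000000000000111100001111
  ~a = 11111111111111110000000000000000
  (~a & b) = 00000000111111110000000000000000
  ~c = 11110000111100001111000011110000
  ((~a & b) | ~c) = 11110000111111111111000011110000
  ((c & a) | ((~a & b) | ~c)) = 11110000111111111111111111111111
  ((e & (~b | a)) & ((c & a) | ((~a & b) | ~c))) = 01010000000000000101010101010101

((e & (~b | a)) & ((c & a) | ((~a & b) | ~c)))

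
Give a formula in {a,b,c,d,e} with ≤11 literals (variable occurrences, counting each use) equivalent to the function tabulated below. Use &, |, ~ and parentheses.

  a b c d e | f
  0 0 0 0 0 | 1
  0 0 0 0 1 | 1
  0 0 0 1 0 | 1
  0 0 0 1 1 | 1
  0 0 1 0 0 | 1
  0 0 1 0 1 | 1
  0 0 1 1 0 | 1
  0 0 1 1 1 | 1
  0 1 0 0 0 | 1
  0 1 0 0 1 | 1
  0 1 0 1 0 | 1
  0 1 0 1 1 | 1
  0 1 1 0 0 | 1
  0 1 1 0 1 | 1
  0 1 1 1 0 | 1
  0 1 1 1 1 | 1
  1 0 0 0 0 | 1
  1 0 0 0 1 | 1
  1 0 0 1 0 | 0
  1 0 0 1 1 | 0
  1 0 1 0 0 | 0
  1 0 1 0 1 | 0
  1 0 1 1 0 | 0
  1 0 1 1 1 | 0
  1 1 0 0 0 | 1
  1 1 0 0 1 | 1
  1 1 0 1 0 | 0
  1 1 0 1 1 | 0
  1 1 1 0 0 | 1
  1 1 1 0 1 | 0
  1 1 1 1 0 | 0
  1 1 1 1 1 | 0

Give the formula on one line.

  ~a = 11111111111111110000000000000000
  (a | d) = 00110011001100111111111111111111
  ~c = 11110000111100001111000011110000
  ((a | d) & ~c) = 00110000001100001111000011110000
  (b | d) = 00110011111111110011001111111111
  ~e = 10101010101010101010101010101010
  (c & ~e) = 00001010000010100000101000001010
  ((b | d) & (c & ~e)) = 00000010000010100000001000001010
  (((a | d) & ~c) | ((b | d) & (c & ~e))) = 00110010001110101111001011111010
  ~d = 11001100110011001100110011001100
  ((((a | d) & ~c) | ((b | d) & (c & ~e))) & ~d) = 00000000000010001100000011001000
  (~a | ((((a | d) & ~c) | ((b | d) & (c & ~e))) & ~d)) = 11111111111111111100000011001000

(~a | ((((a | d) & ~c) | ((b | d) & (c & ~e))) & ~d))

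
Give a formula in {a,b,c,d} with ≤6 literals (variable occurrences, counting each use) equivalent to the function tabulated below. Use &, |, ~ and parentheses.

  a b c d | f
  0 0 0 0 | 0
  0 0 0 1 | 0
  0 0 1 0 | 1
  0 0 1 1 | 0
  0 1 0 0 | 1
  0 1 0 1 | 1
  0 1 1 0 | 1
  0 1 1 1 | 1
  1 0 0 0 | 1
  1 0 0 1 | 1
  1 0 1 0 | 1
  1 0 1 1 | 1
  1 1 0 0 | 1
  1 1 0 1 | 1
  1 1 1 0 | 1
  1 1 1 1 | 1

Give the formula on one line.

  ~d = 1010101010101010
  (c & ~d) = 0010001000100010
  ((c & ~d) | a) = 0010001011111111
  (((c & ~d) | a) | b) = 0010111111111111

(((c & ~d) | a) | b)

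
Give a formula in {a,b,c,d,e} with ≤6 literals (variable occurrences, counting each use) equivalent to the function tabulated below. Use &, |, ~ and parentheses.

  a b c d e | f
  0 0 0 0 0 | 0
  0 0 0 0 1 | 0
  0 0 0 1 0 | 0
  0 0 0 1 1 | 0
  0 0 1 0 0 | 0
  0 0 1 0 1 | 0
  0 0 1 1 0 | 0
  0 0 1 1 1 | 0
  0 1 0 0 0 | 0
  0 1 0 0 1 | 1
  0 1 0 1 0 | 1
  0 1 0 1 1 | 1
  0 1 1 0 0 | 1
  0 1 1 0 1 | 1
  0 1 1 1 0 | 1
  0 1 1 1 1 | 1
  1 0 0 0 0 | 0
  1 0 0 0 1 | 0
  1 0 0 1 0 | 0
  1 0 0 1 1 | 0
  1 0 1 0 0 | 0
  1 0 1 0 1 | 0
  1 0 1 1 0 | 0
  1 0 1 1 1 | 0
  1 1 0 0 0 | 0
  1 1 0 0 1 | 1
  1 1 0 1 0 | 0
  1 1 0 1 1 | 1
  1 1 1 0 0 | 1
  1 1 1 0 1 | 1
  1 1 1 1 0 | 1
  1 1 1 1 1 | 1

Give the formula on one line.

(b & ((c | e) | (~a & (d | a))))

  (c | e) = 01011111010111110101111101011111
  ~a = 11111111111111110000000000000000
  (d | a) = 00110011001100111111111111111111
  (~a & (d | a)) = 00110011001100110000000000000000
  ((c | e) | (~a & (d | a))) = 01111111011111110101111101011111
  (b & ((c | e) | (~a & (d | a)))) = 00000000011111110000000001011111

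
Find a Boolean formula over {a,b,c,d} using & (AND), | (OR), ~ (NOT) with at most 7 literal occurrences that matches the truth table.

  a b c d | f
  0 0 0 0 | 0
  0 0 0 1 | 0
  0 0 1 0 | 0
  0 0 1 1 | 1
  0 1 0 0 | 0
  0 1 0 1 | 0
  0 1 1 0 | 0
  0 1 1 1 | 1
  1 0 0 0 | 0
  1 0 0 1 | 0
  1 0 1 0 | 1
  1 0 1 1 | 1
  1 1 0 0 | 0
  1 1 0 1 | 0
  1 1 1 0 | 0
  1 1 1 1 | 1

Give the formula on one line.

(c & ((d | (~b & a)) & (c | ~a)))

  ~b = 1111000011110000
  (~b & a) = 0000000011110000
  (d | (~b & a)) = 0101010111110101
  ~a = 1111111100000000
  (c | ~a) = 1111111100110011
  ((d | (~b & a)) & (c | ~a)) = 0101010100110001
  (c & ((d | (~b & a)) & (c | ~a))) = 0001000100110001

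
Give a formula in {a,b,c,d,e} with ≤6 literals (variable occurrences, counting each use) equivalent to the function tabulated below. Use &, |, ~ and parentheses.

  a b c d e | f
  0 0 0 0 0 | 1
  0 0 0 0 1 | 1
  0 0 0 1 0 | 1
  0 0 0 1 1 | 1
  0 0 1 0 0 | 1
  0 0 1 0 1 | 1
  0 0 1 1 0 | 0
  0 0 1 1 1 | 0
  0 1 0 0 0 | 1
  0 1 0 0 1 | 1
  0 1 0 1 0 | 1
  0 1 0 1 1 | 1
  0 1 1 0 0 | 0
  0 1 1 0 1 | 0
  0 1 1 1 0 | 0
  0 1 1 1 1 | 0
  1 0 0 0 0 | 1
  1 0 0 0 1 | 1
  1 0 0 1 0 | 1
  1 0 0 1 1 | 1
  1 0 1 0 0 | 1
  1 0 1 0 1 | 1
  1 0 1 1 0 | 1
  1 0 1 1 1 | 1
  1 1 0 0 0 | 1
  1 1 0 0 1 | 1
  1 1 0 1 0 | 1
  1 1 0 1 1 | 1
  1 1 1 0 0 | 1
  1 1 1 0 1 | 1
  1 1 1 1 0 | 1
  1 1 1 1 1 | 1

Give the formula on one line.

(((c & ~d) & ~b) | (~c | a))

  ~d = 11001100110011001100110011001100
  (c & ~d) = 00001100000011000000110000001100
  ~b = 11111111000000001111111100000000
  ((c & ~d) & ~b) = 00001100000000000000110000000000
  ~c = 11110000111100001111000011110000
  (~c | a) = 11110000111100001111111111111111
  (((c & ~d) & ~b) | (~c | a)) = 11111100111100001111111111111111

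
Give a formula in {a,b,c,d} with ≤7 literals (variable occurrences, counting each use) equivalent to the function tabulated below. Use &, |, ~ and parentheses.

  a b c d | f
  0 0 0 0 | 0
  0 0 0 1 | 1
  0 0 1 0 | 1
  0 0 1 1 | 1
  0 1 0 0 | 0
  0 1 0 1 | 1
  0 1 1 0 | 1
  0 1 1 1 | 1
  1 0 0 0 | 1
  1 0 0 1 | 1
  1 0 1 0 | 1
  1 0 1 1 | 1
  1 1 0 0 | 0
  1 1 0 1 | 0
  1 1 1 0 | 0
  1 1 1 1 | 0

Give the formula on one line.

((((~c & d) | a) | c) & (~a | ~b))

  ~c = 1100110011001100
  (~c & d) = 0100010001000100
  ((~c & d) | a) = 0100010011111111
  (((~c & d) | a) | c) = 0111011111111111
  ~a = 1111111100000000
  ~b = 1111000011110000
  (~a | ~b) = 1111111111110000
  ((((~c & d) | a) | c) & (~a | ~b)) = 0111011111110000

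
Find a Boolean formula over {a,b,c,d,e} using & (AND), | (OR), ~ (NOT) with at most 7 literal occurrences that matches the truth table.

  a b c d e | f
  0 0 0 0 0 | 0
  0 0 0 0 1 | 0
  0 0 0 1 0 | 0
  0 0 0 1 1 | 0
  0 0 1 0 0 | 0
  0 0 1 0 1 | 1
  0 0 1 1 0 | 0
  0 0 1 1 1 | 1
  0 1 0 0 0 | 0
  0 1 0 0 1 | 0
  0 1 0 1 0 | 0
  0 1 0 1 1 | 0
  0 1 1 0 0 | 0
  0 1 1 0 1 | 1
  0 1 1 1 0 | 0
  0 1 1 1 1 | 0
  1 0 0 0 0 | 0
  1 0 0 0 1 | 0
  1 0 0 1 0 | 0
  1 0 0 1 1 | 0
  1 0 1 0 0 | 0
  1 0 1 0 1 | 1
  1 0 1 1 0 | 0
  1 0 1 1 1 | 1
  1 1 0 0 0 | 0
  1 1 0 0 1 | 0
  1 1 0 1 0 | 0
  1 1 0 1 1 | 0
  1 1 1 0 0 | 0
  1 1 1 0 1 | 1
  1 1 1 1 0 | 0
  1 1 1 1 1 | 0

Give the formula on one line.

(e & (c & (~d | ~b)))

  ~d = 11001100110011001100110011001100
  ~b = 11111111000000001111111100000000
  (~d | ~b) = 11111111110011001111111111001100
  (c & (~d | ~b)) = 00001111000011000000111100001100
  (e & (c & (~d | ~b))) = 00000101000001000000010100000100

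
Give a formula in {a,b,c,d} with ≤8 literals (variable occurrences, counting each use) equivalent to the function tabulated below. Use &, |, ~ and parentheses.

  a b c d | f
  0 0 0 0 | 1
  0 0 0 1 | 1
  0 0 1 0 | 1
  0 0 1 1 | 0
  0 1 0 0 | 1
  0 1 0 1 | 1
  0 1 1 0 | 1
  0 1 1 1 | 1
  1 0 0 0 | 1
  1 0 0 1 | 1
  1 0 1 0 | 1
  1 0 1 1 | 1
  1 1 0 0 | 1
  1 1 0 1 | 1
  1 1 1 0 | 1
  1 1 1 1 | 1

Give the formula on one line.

  (d | b) = 0101111101011111
  ((d | b) & a) = 0000000001011111
  ~d = 1010101010101010
  ~c = 1100110011001100
  (b & c) = 0000001100000011
  (~c | (b & c)) = 1100111111001111
  (~d | (~c | (b & c))) = 1110111111101111
  (((d | b) & a) | (~d | (~c | (b & c)))) = 1110111111111111

(((d | b) & a) | (~d | (~c | (b & c))))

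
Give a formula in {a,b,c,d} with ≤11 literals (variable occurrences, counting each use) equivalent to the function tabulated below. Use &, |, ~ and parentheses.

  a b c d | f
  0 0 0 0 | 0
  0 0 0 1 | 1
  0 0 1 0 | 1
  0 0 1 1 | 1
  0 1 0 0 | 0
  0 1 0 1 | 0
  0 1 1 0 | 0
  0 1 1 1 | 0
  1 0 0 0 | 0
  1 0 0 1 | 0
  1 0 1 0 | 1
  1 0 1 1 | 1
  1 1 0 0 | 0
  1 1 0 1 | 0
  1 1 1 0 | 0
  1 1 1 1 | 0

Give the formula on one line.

((((~c & ~a) | c) & (((~d & ~b) & a) | (d | c))) & ~b)

  ~c = 1100110011001100
  ~a = 1111111100000000
  (~c & ~a) = 1100110000000000
  ((~c & ~a) | c) = 1111111100110011
  ~d = 1010101010101010
  ~b = 1111000011110000
  (~d & ~b) = 1010000010100000
  ((~d & ~b) & a) = 0000000010100000
  (d | c) = 0111011101110111
  (((~d & ~b) & a) | (d | c)) = 0111011111110111
  (((~c & ~a) | c) & (((~d & ~b) & a) | (d | c))) = 0111011100110011
  ((((~c & ~a) | c) & (((~d & ~b) & a) | (d | c))) & ~b) = 0111000000110000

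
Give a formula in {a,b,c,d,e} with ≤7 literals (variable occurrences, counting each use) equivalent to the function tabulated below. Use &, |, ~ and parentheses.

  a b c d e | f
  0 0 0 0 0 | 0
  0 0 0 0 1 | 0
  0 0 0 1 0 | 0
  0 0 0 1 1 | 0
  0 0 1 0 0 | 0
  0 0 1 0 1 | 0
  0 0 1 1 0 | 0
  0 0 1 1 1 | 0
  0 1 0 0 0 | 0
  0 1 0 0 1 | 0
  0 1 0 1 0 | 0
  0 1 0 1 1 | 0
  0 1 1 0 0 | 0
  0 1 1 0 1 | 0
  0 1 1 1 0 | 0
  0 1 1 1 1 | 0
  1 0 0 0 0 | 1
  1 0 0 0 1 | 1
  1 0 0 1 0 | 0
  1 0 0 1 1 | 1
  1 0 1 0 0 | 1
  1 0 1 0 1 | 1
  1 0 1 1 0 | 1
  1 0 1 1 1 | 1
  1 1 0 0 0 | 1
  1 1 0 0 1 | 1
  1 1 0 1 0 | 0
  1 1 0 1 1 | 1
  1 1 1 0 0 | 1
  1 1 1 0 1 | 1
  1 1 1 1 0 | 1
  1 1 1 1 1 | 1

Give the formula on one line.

  ~c = 11110000111100001111000011110000
  (~c | a) = 11110000111100001111111111111111
  ~d = 11001100110011001100110011001100
  (e | ~d) = 11011101110111011101110111011101
  ((e | ~d) | c) = 11011111110111111101111111011111
  ((~c | a) & ((e | ~d) | c)) = 11010000110100001101111111011111
  (((~c | a) & ((e | ~d) | c)) & a) = 00000000000000001101111111011111

(((~c | a) & ((e | ~d) | c)) & a)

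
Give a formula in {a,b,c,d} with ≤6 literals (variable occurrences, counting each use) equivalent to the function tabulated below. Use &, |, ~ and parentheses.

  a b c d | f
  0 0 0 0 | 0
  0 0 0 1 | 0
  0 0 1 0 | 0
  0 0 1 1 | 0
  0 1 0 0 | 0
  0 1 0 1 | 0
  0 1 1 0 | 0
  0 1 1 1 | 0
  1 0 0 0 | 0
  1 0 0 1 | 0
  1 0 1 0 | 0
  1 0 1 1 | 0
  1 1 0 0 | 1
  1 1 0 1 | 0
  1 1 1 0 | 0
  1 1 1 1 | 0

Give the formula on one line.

(((b | ~a) & (a & ~c)) & (a & ~d))

  ~a = 1111111100000000
  (b | ~a) = 1111111100001111
  ~c = 1100110011001100
  (a & ~c) = 0000000011001100
  ((b | ~a) & (a & ~c)) = 0000000000001100
  ~d = 1010101010101010
  (a & ~d) = 0000000010101010
  (((b | ~a) & (a & ~c)) & (a & ~d)) = 0000000000001000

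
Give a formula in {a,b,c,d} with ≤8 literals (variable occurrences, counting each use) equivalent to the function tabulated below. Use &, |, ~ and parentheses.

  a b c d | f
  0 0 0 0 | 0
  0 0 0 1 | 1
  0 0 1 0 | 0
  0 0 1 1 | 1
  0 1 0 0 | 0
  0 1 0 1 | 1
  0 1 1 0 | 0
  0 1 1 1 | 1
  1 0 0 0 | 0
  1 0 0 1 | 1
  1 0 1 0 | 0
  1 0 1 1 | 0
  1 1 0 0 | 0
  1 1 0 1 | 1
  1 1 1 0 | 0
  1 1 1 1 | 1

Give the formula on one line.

(d & (((b & ~d) | ~a) | (b | (~b & ~c))))

  ~d = 1010101010101010
  (b & ~d) = 0000101000001010
  ~a = 1111111100000000
  ((b & ~d) | ~a) = 1111111100001010
  ~b = 1111000011110000
  ~c = 1100110011001100
  (~b & ~c) = 1100000011000000
  (b | (~b & ~c)) = 1100111111001111
  (((b & ~d) | ~a) | (b | (~b & ~c))) = 1111111111001111
  (d & (((b & ~d) | ~a) | (b | (~b & ~c)))) = 0101010101000101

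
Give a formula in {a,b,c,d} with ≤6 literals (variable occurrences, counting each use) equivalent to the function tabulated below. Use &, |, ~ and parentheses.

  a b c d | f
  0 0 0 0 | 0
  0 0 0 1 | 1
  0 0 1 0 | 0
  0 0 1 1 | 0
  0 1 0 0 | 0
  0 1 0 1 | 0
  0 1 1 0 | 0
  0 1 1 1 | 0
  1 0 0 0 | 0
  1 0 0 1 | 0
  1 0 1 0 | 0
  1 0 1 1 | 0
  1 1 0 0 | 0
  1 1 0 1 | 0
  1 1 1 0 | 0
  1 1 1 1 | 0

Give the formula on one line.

  ~c = 1100110011001100
  ~b = 1111000011110000
  (~c & ~b) = 1100000011000000
  ~a = 1111111100000000
  (d & ~a) = 0101010100000000
  ((~c & ~b) & (d & ~a)) = 0100000000000000

((~c & ~b) & (d & ~a))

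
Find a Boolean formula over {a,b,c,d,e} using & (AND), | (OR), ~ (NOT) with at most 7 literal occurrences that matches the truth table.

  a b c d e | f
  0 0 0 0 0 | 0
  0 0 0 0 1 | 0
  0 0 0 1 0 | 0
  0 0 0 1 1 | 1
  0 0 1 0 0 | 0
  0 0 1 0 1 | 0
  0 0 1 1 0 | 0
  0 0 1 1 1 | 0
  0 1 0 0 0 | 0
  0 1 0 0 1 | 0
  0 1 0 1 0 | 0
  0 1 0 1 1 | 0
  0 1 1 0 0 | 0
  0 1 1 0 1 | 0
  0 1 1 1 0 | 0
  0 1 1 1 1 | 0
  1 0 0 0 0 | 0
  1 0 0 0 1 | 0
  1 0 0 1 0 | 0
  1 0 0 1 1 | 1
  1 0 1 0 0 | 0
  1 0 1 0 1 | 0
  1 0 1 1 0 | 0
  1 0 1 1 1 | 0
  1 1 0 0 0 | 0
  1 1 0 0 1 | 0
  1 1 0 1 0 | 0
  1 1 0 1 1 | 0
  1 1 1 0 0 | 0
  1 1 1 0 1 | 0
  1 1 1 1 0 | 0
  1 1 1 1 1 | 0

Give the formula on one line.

  ~b = 11111111000000001111111100000000
  (e & ~b) = 01010101000000000101010100000000
  ~c = 11110000111100001111000011110000
  (d & ~c) = 00110000001100000011000000110000
  ((e & ~b) & (d & ~c)) = 00010000000000000001000000000000

((e & ~b) & (d & ~c))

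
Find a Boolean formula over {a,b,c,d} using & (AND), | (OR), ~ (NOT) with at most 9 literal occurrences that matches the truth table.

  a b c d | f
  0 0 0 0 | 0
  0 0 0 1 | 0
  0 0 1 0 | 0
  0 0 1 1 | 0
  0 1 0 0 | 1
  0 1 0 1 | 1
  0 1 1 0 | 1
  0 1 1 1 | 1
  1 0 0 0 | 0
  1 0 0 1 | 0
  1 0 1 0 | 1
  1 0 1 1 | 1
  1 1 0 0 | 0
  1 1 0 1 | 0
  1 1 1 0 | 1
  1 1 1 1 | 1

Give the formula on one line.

((c & a) | (((c & a) | (b & ~a)) & b))

  (c & a) = 0000000000110011
  ~a = 1111111100000000
  (b & ~a) = 0000111100000000
  ((c & a) | (b & ~a)) = 0000111100110011
  (((c & a) | (b & ~a)) & b) = 0000111100000011
  ((c & a) | (((c & a) | (b & ~a)) & b)) = 0000111100110011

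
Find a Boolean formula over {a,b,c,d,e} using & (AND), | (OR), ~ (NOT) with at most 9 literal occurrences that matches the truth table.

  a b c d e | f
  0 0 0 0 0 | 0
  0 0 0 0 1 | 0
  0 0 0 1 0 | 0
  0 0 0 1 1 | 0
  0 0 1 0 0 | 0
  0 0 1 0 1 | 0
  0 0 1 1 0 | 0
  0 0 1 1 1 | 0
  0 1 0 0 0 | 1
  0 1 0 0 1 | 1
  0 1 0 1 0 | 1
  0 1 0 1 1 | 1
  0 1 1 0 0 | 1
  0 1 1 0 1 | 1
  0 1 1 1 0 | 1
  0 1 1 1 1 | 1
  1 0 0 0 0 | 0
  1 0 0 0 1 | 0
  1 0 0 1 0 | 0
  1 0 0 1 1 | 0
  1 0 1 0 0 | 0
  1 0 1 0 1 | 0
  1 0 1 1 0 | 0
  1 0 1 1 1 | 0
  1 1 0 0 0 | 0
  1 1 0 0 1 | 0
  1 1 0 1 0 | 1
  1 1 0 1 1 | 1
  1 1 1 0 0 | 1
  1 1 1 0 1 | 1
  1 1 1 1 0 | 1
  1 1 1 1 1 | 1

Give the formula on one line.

  (d | c) = 00111111001111110011111100111111
  ~a = 11111111111111110000000000000000
  (c | ~a) = 11111111111111110000111100001111
  ~b = 11111111000000001111111100000000
  ((c | ~a) | ~b) = 11111111111111111111111100001111
  ((d | c) | ((c | ~a) | ~b)) = 11111111111111111111111100111111
  ~c = 11110000111100001111000011110000
  ~e = 10101010101010101010101010101010
  (~c & ~e) = 10100000101000001010000010100000
  ((~c & ~e) | b) = 10100000111111111010000011111111
  (((d | c) | ((c | ~a) | ~b)) & ((~c & ~e) | b)) = 10100000111111111010000000111111
  (b & (((d | c) | ((c | ~a) | ~b)) & ((~c & ~e) | b))) = 00000000111111110000000000111111

(b & (((d | c) | ((c | ~a) | ~b)) & ((~c & ~e) | b)))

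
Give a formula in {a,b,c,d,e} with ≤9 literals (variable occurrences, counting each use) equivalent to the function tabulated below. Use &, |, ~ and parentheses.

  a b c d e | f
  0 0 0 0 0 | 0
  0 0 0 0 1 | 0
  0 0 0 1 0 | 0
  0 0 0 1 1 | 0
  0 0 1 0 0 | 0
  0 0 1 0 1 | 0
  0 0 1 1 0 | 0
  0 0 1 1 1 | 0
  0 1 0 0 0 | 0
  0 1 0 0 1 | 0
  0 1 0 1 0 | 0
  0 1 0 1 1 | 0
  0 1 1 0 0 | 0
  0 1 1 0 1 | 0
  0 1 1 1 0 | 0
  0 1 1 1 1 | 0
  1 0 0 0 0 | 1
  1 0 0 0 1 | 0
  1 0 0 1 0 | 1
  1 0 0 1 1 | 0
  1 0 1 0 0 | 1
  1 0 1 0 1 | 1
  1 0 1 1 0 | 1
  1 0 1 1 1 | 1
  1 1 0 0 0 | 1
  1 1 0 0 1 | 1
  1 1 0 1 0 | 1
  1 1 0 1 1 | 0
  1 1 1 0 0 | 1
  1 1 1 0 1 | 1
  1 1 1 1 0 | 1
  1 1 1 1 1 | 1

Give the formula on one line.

(((b & (a & ~d)) | (c | ~e)) & a)

  ~d = 11001100110011001100110011001100
  (a & ~d) = 00000000000000001100110011001100
  (b & (a & ~d)) = 00000000000000000000000011001100
  ~e = 10101010101010101010101010101010
  (c | ~e) = 10101111101011111010111110101111
  ((b & (a & ~d)) | (c | ~e)) = 10101111101011111010111111101111
  (((b & (a & ~d)) | (c | ~e)) & a) = 00000000000000001010111111101111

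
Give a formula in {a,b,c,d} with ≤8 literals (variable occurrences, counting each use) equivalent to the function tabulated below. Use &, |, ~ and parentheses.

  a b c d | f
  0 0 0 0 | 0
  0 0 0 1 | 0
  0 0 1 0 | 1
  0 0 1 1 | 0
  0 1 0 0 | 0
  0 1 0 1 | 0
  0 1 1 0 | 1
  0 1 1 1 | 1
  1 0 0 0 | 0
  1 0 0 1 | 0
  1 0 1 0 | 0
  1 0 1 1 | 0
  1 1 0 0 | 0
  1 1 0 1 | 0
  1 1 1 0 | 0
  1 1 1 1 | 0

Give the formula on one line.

  ~a = 1111111100000000
  ~c = 1100110011001100
  ~d = 1010101010101010
  (b | ~d) = 1010111110101111
  (~c | (b | ~d)) = 1110111111101111
  (c & (~c | (b | ~d))) = 0010001100100011
  (~a & (c & (~c | (b | ~d)))) = 0010001100000000

(~a & (c & (~c | (b | ~d))))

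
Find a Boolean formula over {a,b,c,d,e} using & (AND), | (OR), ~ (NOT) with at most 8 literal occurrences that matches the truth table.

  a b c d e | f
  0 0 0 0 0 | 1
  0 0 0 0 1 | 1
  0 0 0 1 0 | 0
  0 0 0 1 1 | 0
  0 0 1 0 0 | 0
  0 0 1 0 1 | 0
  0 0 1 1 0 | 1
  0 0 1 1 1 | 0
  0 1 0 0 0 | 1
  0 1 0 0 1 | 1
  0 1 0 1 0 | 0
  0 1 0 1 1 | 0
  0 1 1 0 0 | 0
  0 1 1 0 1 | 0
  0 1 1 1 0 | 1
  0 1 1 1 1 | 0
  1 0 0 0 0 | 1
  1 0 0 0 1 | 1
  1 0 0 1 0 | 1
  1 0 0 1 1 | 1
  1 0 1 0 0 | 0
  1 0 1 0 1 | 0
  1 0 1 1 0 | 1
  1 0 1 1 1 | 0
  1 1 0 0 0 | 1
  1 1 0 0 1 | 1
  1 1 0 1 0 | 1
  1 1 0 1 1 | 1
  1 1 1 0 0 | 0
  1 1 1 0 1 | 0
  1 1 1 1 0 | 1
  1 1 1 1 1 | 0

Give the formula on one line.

((((d & a) | c) | ~d) & ((~e & (c & d)) | ~c))

  (d & a) = 00000000000000000011001100110011
  ((d & a) | c) = 00001111000011110011111100111111
  ~d = 11001100110011001100110011001100
  (((d & a) | c) | ~d) = 11001111110011111111111111111111
  ~e = 10101010101010101010101010101010
  (c & d) = 00000011000000110000001100000011
  (~e & (c & d)) = 00000010000000100000001000000010
  ~c = 11110000111100001111000011110000
  ((~e & (c & d)) | ~c) = 11110010111100101111001011110010
  ((((d & a) | c) | ~d) & ((~e & (c & d)) | ~c)) = 11000010110000101111001011110010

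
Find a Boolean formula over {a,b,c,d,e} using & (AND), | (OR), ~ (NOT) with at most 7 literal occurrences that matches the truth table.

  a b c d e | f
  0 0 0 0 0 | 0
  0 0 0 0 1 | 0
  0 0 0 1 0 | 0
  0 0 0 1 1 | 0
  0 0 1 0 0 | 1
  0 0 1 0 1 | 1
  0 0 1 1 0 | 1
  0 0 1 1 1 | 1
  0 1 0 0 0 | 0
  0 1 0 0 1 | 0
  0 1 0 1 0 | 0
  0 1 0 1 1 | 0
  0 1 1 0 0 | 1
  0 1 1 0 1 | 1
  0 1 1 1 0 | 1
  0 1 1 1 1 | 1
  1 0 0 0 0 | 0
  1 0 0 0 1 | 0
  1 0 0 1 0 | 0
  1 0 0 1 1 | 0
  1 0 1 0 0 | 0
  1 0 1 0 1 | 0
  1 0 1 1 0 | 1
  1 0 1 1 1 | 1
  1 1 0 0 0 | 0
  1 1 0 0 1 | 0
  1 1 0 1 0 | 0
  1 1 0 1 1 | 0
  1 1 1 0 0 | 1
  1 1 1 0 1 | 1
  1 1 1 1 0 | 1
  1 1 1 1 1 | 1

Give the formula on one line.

(c & ((~a | (d & c)) | (c & (b & a))))

  ~a = 11111111111111110000000000000000
  (d & c) = 00000011000000110000001100000011
  (~a | (d & c)) = 11111111111111110000001100000011
  (b & a) = 00000000000000000000000011111111
  (c & (b & a)) = 00000000000000000000000000001111
  ((~a | (d & c)) | (c & (b & a))) = 11111111111111110000001100001111
  (c & ((~a | (d & c)) | (c & (b & a)))) = 00001111000011110000001100001111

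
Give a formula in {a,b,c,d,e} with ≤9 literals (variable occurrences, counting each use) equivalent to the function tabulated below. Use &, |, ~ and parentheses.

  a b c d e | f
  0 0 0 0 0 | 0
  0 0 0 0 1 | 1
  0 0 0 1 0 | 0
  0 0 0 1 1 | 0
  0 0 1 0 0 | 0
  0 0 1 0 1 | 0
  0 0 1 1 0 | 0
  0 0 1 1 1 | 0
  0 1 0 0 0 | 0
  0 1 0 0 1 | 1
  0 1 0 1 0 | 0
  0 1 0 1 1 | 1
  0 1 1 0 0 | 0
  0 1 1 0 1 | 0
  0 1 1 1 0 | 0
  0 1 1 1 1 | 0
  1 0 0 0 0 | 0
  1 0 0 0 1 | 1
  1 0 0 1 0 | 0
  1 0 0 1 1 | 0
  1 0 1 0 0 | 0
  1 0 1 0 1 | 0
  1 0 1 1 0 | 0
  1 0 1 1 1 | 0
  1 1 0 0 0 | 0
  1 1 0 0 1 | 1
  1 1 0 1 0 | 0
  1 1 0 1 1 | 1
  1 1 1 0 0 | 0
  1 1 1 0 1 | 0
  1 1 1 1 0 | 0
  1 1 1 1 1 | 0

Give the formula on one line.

  ~b = 11111111000000001111111100000000
  ~c = 11110000111100001111000011110000
  (~b | ~c) = 11111111111100001111111111110000
  ((~b | ~c) & e) = 01010101010100000101010101010000
  ~d = 11001100110011001100110011001100
  (~d | b) = 11001100111111111100110011111111
  (b | ~c) = 11110000111111111111000011111111
  ((~d | b) & (b | ~c)) = 11000000111111111100000011111111
  (((~b | ~c) & e) & ((~d | b) & (b | ~c))) = 01000000010100000100000001010000

(((~b | ~c) & e) & ((~d | b) & (b | ~c)))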